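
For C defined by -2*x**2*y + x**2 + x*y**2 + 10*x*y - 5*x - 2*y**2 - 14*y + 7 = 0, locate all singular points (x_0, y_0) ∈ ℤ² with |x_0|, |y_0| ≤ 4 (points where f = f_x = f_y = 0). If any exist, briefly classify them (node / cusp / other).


Singular points: {(3, 1)}; classification: node.

Compute partial derivatives:
  f_x = -4*x*y + 2*x + y**2 + 10*y - 5.
  f_y = -2*x**2 + 2*x*y + 10*x - 4*y - 14.
Scan x_0 ∈ {−4, ..., 4}. For each x_0, f_y(x_0, y) is a polynomial in y; find its integer roots y ∈ {−4, ..., 4}, then test f_x and f at those candidates.
  x = -4: f_y(-4, y) = -12*y - 86; no integer root y with |y| ≤ 4.
  x = -3: f_y(-3, y) = -10*y - 62; no integer root y with |y| ≤ 4.
  x = -2: f_y(-2, y) = -8*y - 42; no integer root y with |y| ≤ 4.
  x = -1: f_y(-1, y) = -6*y - 26; no integer root y with |y| ≤ 4.
  x = 0: f_y(0, y) = -4*y - 14; no integer root y with |y| ≤ 4.
  x = 1: f_y(1, y) = -2*y - 6; vanishes at y ∈ {-3}. (1, -3): f_x = -12 ≠ 0.
  x = 2: f_y(2, y) = -2; no integer root y with |y| ≤ 4.
  x = 3: f_y(3, y) = 2*y - 2; vanishes at y ∈ {1}. (3, 1): f_x = 0, f = 0 — SINGULAR.
  x = 4: f_y(4, y) = 4*y - 6; no integer root y with |y| ≤ 4.
Only singular point on the grid: (3, 1).
Classify: substitute x = 3 + u, y = 1 + v and expand: f = -2*u**2*v - u**2 + u*v**2 + v**2.
No constant or linear terms (consistent with a singular point). Quadratic part: -u**2 + v**2. Cubic part: -2*u**2*v + u*v**2.
The quadratic part v**2 - u**2 = (v − u)(v + u) splits into two distinct linear factors, so there are two distinct tangent lines y − 1 = ±(x − 3) — this is a node (ordinary double point).
Classification: node.


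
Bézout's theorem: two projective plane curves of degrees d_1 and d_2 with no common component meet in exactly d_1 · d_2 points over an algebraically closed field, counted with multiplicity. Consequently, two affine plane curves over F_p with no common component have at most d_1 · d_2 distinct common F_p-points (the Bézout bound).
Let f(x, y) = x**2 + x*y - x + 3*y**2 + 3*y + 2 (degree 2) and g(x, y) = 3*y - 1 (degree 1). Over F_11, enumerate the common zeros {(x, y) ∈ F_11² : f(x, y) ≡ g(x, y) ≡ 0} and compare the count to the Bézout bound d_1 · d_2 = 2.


Common zeros: {(1, 4), (7, 4)}; count = 2; Bézout bound = 2.

deg(f) = 2, deg(g) = 1, so Bézout bound = 2.
Scan x ∈ F_11. For each x, list the y ∈ F_11 with f(x, y) ≡ 0 and those with g(x, y) ≡ 0 (mod 11); the common zeros in that column are the intersection.
  x = 0: f ≡ 0 at y ∈ ∅; g ≡ 0 at y ∈ {4}; common: ∅.
  x = 1: f ≡ 0 at y ∈ {2, 4}; g ≡ 0 at y ∈ {4}; common: {4}.
  x = 2: f ≡ 0 at y ∈ ∅; g ≡ 0 at y ∈ {4}; common: ∅.
  x = 3: f ≡ 0 at y ∈ ∅; g ≡ 0 at y ∈ {4}; common: ∅.
  x = 4: f ≡ 0 at y ∈ ∅; g ≡ 0 at y ∈ {4}; common: ∅.
  x = 5: f ≡ 0 at y ∈ {0, 1}; g ≡ 0 at y ∈ {4}; common: ∅.
  x = 6: f ≡ 0 at y ∈ {1, 7}; g ≡ 0 at y ∈ {4}; common: ∅.
  x = 7: f ≡ 0 at y ∈ {0, 4}; g ≡ 0 at y ∈ {4}; common: {4}.
  x = 8: f ≡ 0 at y ∈ ∅; g ≡ 0 at y ∈ {4}; common: ∅.
  x = 9: f ≡ 0 at y ∈ {2, 5}; g ≡ 0 at y ∈ {4}; common: ∅.
  x = 10: f ≡ 0 at y ∈ {7}; g ≡ 0 at y ∈ {4}; common: ∅.
Collecting: common zeros = {(1, 4), (7, 4)}, so the count is 2.
Comparison with the Bézout bound: 2 ≤ 2 = deg(f)·deg(g), as expected for curves with no common component (the bound is attained).


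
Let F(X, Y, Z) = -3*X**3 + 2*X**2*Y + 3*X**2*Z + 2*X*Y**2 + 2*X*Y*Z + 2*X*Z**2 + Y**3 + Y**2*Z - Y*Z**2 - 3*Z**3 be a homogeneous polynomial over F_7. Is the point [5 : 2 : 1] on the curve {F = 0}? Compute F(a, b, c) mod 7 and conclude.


F(5,2,1) ≡ 3 (mod 7); P is NOT on the curve.

Evaluate F(5, 2, 1) term-by-term (mod 7).
  -3*X**3 ↦ -3·125·1·1 = -375
  2*X**2*Y ↦ 2·25·2·1 = 100
  3*X**2*Z ↦ 3·25·1·1 = 75
  2*X*Y**2 ↦ 2·5·4·1 = 40
  2*X*Y*Z ↦ 2·5·2·1 = 20
  2*X*Z**2 ↦ 2·5·1·1 = 10
  Y**3 ↦ 1·1·8·1 = 8
  Y**2*Z ↦ 1·1·4·1 = 4
  -Y*Z**2 ↦ -1·1·2·1 = -2
  -3*Z**3 ↦ -3·1·1·1 = -3
Sum: F(5, 2, 1) = (-375) + (100) + (75) + (40) + (20) + (10) + (8) + (4) + (-2) + (-3) = -123.
Reducing mod 7: -123 ≡ 3 (mod 7).
Since F(a, b, c) ≡ 3 ≠ 0 (mod 7), P does NOT lie on the curve.


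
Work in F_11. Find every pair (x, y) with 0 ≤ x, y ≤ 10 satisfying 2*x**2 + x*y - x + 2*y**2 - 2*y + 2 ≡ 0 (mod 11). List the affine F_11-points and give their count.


Affine F_11-points: {(6, 10)}; count = 1.

For each of the 121 pairs (x, y) ∈ F_11², evaluate f(x, y) mod 11. Record the zeros.
  x = 0: [0↦2, 1↦2, 2↦6, 3↦3, 4↦4, 5↦9, 6↦7, 7↦9, 8↦4, 9↦3, 10↦6]  zeros at y ∈ ∅
  x = 1: [0↦3, 1↦4, 2↦9, 3↦7, 4↦9, 5↦4, 6↦3, 7↦6, 8↦2, 9↦2, 10↦6]  zeros at y ∈ ∅
  x = 2: [0↦8, 1↦10, 2↦5, 3↦4, 4↦7, 5↦3, 6↦3, 7↦7, 8↦4, 9↦5, 10↦10]  zeros at y ∈ ∅
  x = 3: [0↦6, 1↦9, 2↦5, 3↦5, 4↦9, 5↦6, 6↦7, 7↦1, 8↦10, 9↦1, 10↦7]  zeros at y ∈ ∅
  x = 4: [0↦8, 1↦1, 2↦9, 3↦10, 4↦4, 5↦2, 6↦4, 7↦10, 8↦9, 9↦1, 10↦8]  zeros at y ∈ ∅
  x = 5: [0↦3, 1↦8, 2↦6, 3↦8, 4↦3, 5↦2, 6↦5, 7↦1, 8↦1, 9↦5, 10↦2]  zeros at y ∈ ∅
  x = 6: [0↦2, 1↦8, 2↦7, 3↦10, 4↦6, 5↦6, 6↦10, 7↦7, 8↦8, 9↦2, 10↦0]  zeros at y ∈ {10}
  x = 7: [0↦5, 1↦1, 2↦1, 3↦5, 4↦2, 5↦3, 6↦8, 7↦6, 8↦8, 9↦3, 10↦2]  zeros at y ∈ ∅
  x = 8: [0↦1, 1↦9, 2↦10, 3↦4, 4↦2, 5↦4, 6↦10, 7↦9, 8↦1, 9↦8, 10↦8]  zeros at y ∈ ∅
  x = 9: [0↦1, 1↦10, 2↦1, 3↦7, 4↦6, 5↦9, 6↦5, 7↦5, 8↦9, 9↦6, 10↦7]  zeros at y ∈ ∅
  x = 10: [0↦5, 1↦4, 2↦7, 3↦3, 4↦3, 5↦7, 6↦4, 7↦5, 8↦10, 9↦8, 10↦10]  zeros at y ∈ ∅
Collecting zeros: affine points = {(6, 10)}.
Total count |C(F_11)_aff| = 1.


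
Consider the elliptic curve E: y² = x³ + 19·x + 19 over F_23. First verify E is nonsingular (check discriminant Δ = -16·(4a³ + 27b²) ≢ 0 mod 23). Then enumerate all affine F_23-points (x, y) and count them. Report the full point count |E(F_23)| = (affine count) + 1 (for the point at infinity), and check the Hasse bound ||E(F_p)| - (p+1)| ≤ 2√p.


Affine points = {(1, 4), (1, 19), (5, 3), (5, 20), (6, 2), (6, 21), (7, 9), (7, 14), (8, 4), (8, 19), (10, 6), (10, 17), (11, 8), (11, 15), (13, 5), (13, 18), (14, 4), (14, 19), (16, 7), (16, 16), (18, 11), (18, 12), (20, 2), (20, 21)}; affine count = 24; |E(F_23)| = 25.

Discriminant check: Δ ∝ 4a³ + 27b² = 4·19³ + 27·19² = 4·6859 + 27·361 ≡ 15 (mod 23). Nonzero ⇒ E is nonsingular.
For each x ∈ F_23, compute rhs = x³ + 19·x + 19 mod 23, then count y ∈ F_23 with y² ≡ rhs.
  x = 0: rhs = 19, matching y values: none (0 points).
  x = 1: rhs = 16, matching y values: 4, 19 (2 points).
  x = 2: rhs = 19, matching y values: none (0 points).
  x = 3: rhs = 11, matching y values: none (0 points).
  x = 4: rhs = 21, matching y values: none (0 points).
  x = 5: rhs = 9, matching y values: 3, 20 (2 points).
  x = 6: rhs = 4, matching y values: 2, 21 (2 points).
  x = 7: rhs = 12, matching y values: 9, 14 (2 points).
  x = 8: rhs = 16, matching y values: 4, 19 (2 points).
  x = 9: rhs = 22, matching y values: none (0 points).
  x = 10: rhs = 13, matching y values: 6, 17 (2 points).
  x = 11: rhs = 18, matching y values: 8, 15 (2 points).
  x = 12: rhs = 20, matching y values: none (0 points).
  x = 13: rhs = 2, matching y values: 5, 18 (2 points).
  x = 14: rhs = 16, matching y values: 4, 19 (2 points).
  x = 15: rhs = 22, matching y values: none (0 points).
  x = 16: rhs = 3, matching y values: 7, 16 (2 points).
  x = 17: rhs = 11, matching y values: none (0 points).
  x = 18: rhs = 6, matching y values: 11, 12 (2 points).
  x = 19: rhs = 17, matching y values: none (0 points).
  x = 20: rhs = 4, matching y values: 2, 21 (2 points).
  x = 21: rhs = 19, matching y values: none (0 points).
  x = 22: rhs = 22, matching y values: none (0 points).
Total affine count: 24.
Full point count |E(F_23)| = 24 + 1 = 25.
Hasse bound: |25 − (23+1)| = |1| = 1 ≤ 2√23 ≈ 9.5917 ✓.


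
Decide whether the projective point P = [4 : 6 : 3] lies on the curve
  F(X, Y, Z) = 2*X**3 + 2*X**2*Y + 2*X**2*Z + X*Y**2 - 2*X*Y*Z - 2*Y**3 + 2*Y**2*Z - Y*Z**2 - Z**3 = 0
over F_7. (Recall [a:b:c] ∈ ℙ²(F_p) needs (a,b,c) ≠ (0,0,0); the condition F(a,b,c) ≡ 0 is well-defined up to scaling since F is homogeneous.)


F(4,6,3) ≡ 0 (mod 7); P is on the curve.

Evaluate F(4, 6, 3) term-by-term (mod 7).
  2*X**3 ↦ 2·64·1·1 = 128
  2*X**2*Y ↦ 2·16·6·1 = 192
  2*X**2*Z ↦ 2·16·1·3 = 96
  X*Y**2 ↦ 1·4·36·1 = 144
  -2*X*Y*Z ↦ -2·4·6·3 = -144
  -2*Y**3 ↦ -2·1·216·1 = -432
  2*Y**2*Z ↦ 2·1·36·3 = 216
  -Y*Z**2 ↦ -1·1·6·9 = -54
  -Z**3 ↦ -1·1·1·27 = -27
Sum: F(4, 6, 3) = (128) + (192) + (96) + (144) + (-144) + (-432) + (216) + (-54) + (-27) = 119.
Reducing mod 7: 119 ≡ 0 (mod 7).
Since F(a, b, c) ≡ 0 (mod 7), P lies on the curve.


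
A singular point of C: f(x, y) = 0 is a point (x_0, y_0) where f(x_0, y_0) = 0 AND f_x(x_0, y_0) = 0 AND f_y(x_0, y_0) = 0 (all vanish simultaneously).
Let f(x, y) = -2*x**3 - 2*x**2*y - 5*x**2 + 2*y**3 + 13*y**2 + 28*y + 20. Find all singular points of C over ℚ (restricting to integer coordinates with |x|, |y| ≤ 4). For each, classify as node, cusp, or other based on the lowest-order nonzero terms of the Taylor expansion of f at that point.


Singular points: {(0, -2)}; classification: node.

Compute partial derivatives:
  f_x = -6*x**2 - 4*x*y - 10*x.
  f_y = -2*x**2 + 6*y**2 + 26*y + 28.
Scan x_0 ∈ {−4, ..., 4}. For each x_0, f_y(x_0, y) is a polynomial in y; find its integer roots y ∈ {−4, ..., 4}, then test f_x and f at those candidates.
  x = -4: f_y(-4, y) = 6*y**2 + 26*y - 4; no integer root y with |y| ≤ 4.
  x = -3: f_y(-3, y) = 6*y**2 + 26*y + 10; no integer root y with |y| ≤ 4.
  x = -2: f_y(-2, y) = 6*y**2 + 26*y + 20; vanishes at y ∈ {-1}. (-2, -1): f_x = -12 ≠ 0.
  x = -1: f_y(-1, y) = 6*y**2 + 26*y + 26; no integer root y with |y| ≤ 4.
  x = 0: f_y(0, y) = 6*y**2 + 26*y + 28; vanishes at y ∈ {-2}. (0, -2): f_x = 0, f = 0 — SINGULAR.
  x = 1: f_y(1, y) = 6*y**2 + 26*y + 26; no integer root y with |y| ≤ 4.
  x = 2: f_y(2, y) = 6*y**2 + 26*y + 20; vanishes at y ∈ {-1}. (2, -1): f_x = -36 ≠ 0.
  x = 3: f_y(3, y) = 6*y**2 + 26*y + 10; no integer root y with |y| ≤ 4.
  x = 4: f_y(4, y) = 6*y**2 + 26*y - 4; no integer root y with |y| ≤ 4.
Only singular point on the grid: (0, -2).
Classify: substitute x = 0 + u, y = -2 + v and expand: f = -2*u**3 - 2*u**2*v - u**2 + 2*v**3 + v**2.
No constant or linear terms (consistent with a singular point). Quadratic part: -u**2 + v**2. Cubic part: -2*u**3 - 2*u**2*v + 2*v**3.
The quadratic part v**2 - u**2 = (v − u)(v + u) splits into two distinct linear factors, so there are two distinct tangent lines y − -2 = ±(x − 0) — this is a node (ordinary double point).
Classification: node.


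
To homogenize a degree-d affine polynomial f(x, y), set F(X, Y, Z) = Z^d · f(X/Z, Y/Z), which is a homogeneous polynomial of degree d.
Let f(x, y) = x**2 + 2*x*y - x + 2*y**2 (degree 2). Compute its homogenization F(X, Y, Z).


F(X, Y, Z) = X**2 + 2*X*Y - X*Z + 2*Y**2

deg(f) = 2.
Substitute x = X/Z, y = Y/Z into f, then multiply by Z^2.
  monomial 1·x^2·y^0 ↦ 1·X^2·Y^0·Z^0.
  monomial 2·x^1·y^1 ↦ 2·X^1·Y^1·Z^0.
  monomial -1·x^1·y^0 ↦ -1·X^1·Y^0·Z^1.
  monomial 2·x^0·y^2 ↦ 2·X^0·Y^2·Z^0.
Collecting: F(X, Y, Z) = X**2 + 2*X*Y - X*Z + 2*Y**2.


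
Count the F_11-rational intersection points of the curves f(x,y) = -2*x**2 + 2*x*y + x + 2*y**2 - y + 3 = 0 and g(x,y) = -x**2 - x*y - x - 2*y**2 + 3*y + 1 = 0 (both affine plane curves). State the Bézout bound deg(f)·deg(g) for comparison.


Common zeros: {(2, 2), (6, 2), (7, 0)}; count = 3; Bézout bound = 4.

deg(f) = 2, deg(g) = 2, so Bézout bound = 4.
Scan x ∈ F_11. For each x, list the y ∈ F_11 with f(x, y) ≡ 0 and those with g(x, y) ≡ 0 (mod 11); the common zeros in that column are the intersection.
  x = 0: f ≡ 0 at y ∈ ∅; g ≡ 0 at y ∈ ∅; common: ∅.
  x = 1: f ≡ 0 at y ∈ ∅; g ≡ 0 at y ∈ ∅; common: ∅.
  x = 2: f ≡ 0 at y ∈ {2}; g ≡ 0 at y ∈ {2, 4}; common: {2}.
  x = 3: f ≡ 0 at y ∈ {7}; g ≡ 0 at y ∈ {0}; common: ∅.
  x = 4: f ≡ 0 at y ∈ ∅; g ≡ 0 at y ∈ {1, 4}; common: ∅.
  x = 5: f ≡ 0 at y ∈ ∅; g ≡ 0 at y ∈ {1, 9}; common: ∅.
  x = 6: f ≡ 0 at y ∈ {2, 9}; g ≡ 0 at y ∈ {2}; common: {2}.
  x = 7: f ≡ 0 at y ∈ {0, 10}; g ≡ 0 at y ∈ {0, 9}; common: {0}.
  x = 8: f ≡ 0 at y ∈ ∅; g ≡ 0 at y ∈ ∅; common: ∅.
  x = 9: f ≡ 0 at y ∈ {9, 10}; g ≡ 0 at y ∈ ∅; common: ∅.
  x = 10: f ≡ 0 at y ∈ {0, 7}; g ≡ 0 at y ∈ ∅; common: ∅.
Collecting: common zeros = {(2, 2), (6, 2), (7, 0)}, so the count is 3.
Comparison with the Bézout bound: 3 ≤ 4 = deg(f)·deg(g), as expected for curves with no common component (the affine F_11-count falls short of the bound because intersections may lie at infinity, over extension fields, or carry multiplicity).


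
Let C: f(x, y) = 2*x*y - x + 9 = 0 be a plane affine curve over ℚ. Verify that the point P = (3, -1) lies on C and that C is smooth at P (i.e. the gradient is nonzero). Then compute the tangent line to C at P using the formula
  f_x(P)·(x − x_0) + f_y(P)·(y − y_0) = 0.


Tangent line at P: -3*x + 6*y + 15 = 0.

Step 1: f(3, -1) = 0, so P lies on C.
Step 2: partial derivatives
  f_x(x, y) = 2*y - 1, f_y(x, y) = 2*x.
  f_x(P) = -3, f_y(P) = 6 (gradient nonzero, so P is smooth).
Step 3: tangent line at P: -3·(x − 3) + 6·(y − -1) = 0.
Expanding: -3*x + 6*y + 15 = 0.


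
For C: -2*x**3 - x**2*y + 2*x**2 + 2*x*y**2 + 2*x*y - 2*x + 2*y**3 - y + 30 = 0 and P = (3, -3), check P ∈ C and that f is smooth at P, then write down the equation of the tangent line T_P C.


Tangent line at P: -14*x + 14*y + 84 = 0.

Step 1: f(3, -3) = 0, so P lies on C.
Step 2: partial derivatives
  f_x(x, y) = -6*x**2 - 2*x*y + 4*x + 2*y**2 + 2*y - 2, f_y(x, y) = -x**2 + 4*x*y + 2*x + 6*y**2 - 1.
  f_x(P) = -14, f_y(P) = 14 (gradient nonzero, so P is smooth).
Step 3: tangent line at P: -14·(x − 3) + 14·(y − -3) = 0.
Expanding: -14*x + 14*y + 84 = 0.


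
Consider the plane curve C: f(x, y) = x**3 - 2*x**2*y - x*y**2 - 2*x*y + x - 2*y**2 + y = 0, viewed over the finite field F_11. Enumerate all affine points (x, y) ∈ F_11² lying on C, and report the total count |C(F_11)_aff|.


Affine F_11-points: {(0, 0), (0, 6), (1, 5), (5, 3), (5, 9), (6, 3), (6, 10), (9, 4), (10, 5), (10, 7)}; count = 10.

For each of the 121 pairs (x, y) ∈ F_11², evaluate f(x, y) mod 11. Record the zeros.
  x = 0: [0↦0, 1↦10, 2↦5, 3↦7, 4↦5, 5↦10, 6↦0, 7↦8, 8↦1, 9↦1, 10↦8]  zeros at y ∈ {0, 6}
  x = 1: [0↦2, 1↦7, 2↦6, 3↦10, 4↦8, 5↦0, 6↦8, 7↦10, 8↦6, 9↦7, 10↦2]  zeros at y ∈ {5}
  x = 2: [0↦10, 1↦6, 2↦5, 3↦7, 4↦1, 5↦9, 6↦9, 7↦1, 8↦7, 9↦5, 10↦6]  zeros at y ∈ ∅
  x = 3: [0↦8, 1↦2, 2↦8, 3↦4, 4↦1, 5↦10, 6↦9, 7↦9, 8↦10, 9↦1, 10↦4]  zeros at y ∈ ∅
  x = 4: [0↦2, 1↦1, 2↦10, 3↦7, 4↦3, 5↦9, 6↦3, 7↦7, 8↦10, 9↦1, 10↦2]  zeros at y ∈ ∅
  x = 5: [0↦9, 1↦9, 2↦6, 3↦0, 4↦2, 5↦1, 6↦8, 7↦1, 8↦2, 9↦0, 10↦6]  zeros at y ∈ {3, 9}
  x = 6: [0↦2, 1↦10, 2↦2, 3↦0, 4↦4, 5↦3, 6↦8, 7↦8, 8↦3, 9↦4, 10↦0]  zeros at y ∈ {3, 10}
  x = 7: [0↦9, 1↦10, 2↦4, 3↦2, 4↦4, 5↦10, 6↦9, 7↦1, 8↦8, 9↦8, 10↦1]  zeros at y ∈ ∅
  x = 8: [0↦3, 1↦4, 2↦7, 3↦1, 4↦8, 5↦6, 6↦6, 7↦8, 8↦1, 9↦7, 10↦4]  zeros at y ∈ ∅
  x = 9: [0↦1, 1↦9, 2↦6, 3↦3, 4↦0, 5↦8, 6↦5, 7↦2, 8↦10, 9↦7, 10↦4]  zeros at y ∈ {4}
  x = 10: [0↦9, 1↦9, 2↦7, 3↦3, 4↦8, 5↦0, 6↦1, 7↦0, 8↦8, 9↦3, 10↦7]  zeros at y ∈ {5, 7}
Collecting zeros: affine points = {(0, 0), (0, 6), (1, 5), (5, 3), (5, 9), (6, 3), (6, 10), (9, 4), (10, 5), (10, 7)}.
Total count |C(F_11)_aff| = 10.


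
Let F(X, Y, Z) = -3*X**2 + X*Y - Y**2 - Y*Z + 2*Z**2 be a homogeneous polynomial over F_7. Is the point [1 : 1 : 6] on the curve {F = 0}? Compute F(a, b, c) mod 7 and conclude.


F(1,1,6) ≡ 0 (mod 7); P is on the curve.

Evaluate F(1, 1, 6) term-by-term (mod 7).
  -3*X**2 ↦ -3·1·1·1 = -3
  X*Y ↦ 1·1·1·1 = 1
  -Y**2 ↦ -1·1·1·1 = -1
  -Y*Z ↦ -1·1·1·6 = -6
  2*Z**2 ↦ 2·1·1·36 = 72
Sum: F(1, 1, 6) = (-3) + (1) + (-1) + (-6) + (72) = 63.
Reducing mod 7: 63 ≡ 0 (mod 7).
Since F(a, b, c) ≡ 0 (mod 7), P lies on the curve.


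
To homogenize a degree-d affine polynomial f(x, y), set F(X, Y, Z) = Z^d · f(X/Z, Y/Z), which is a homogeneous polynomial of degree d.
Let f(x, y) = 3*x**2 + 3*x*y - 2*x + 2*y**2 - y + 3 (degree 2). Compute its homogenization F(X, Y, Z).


F(X, Y, Z) = 3*X**2 + 3*X*Y - 2*X*Z + 2*Y**2 - Y*Z + 3*Z**2

deg(f) = 2.
Substitute x = X/Z, y = Y/Z into f, then multiply by Z^2.
  monomial 3·x^2·y^0 ↦ 3·X^2·Y^0·Z^0.
  monomial 3·x^1·y^1 ↦ 3·X^1·Y^1·Z^0.
  monomial -2·x^1·y^0 ↦ -2·X^1·Y^0·Z^1.
  monomial 2·x^0·y^2 ↦ 2·X^0·Y^2·Z^0.
  monomial -1·x^0·y^1 ↦ -1·X^0·Y^1·Z^1.
  monomial 3·x^0·y^0 ↦ 3·X^0·Y^0·Z^2.
Collecting: F(X, Y, Z) = 3*X**2 + 3*X*Y - 2*X*Z + 2*Y**2 - Y*Z + 3*Z**2.


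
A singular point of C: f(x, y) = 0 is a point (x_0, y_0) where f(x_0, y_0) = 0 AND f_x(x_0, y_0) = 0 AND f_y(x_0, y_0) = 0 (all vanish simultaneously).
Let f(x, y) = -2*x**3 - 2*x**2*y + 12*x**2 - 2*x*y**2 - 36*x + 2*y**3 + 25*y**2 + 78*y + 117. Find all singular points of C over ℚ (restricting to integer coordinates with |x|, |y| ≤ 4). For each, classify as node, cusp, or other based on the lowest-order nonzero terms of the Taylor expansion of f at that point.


Singular points: {(3, -3)}; classification: cusp.

Compute partial derivatives:
  f_x = -6*x**2 - 4*x*y + 24*x - 2*y**2 - 36.
  f_y = -2*x**2 - 4*x*y + 6*y**2 + 50*y + 78.
Scan x_0 ∈ {−4, ..., 4}. For each x_0, f_y(x_0, y) is a polynomial in y; find its integer roots y ∈ {−4, ..., 4}, then test f_x and f at those candidates.
  x = -4: f_y(-4, y) = 6*y**2 + 66*y + 46; no integer root y with |y| ≤ 4.
  x = -3: f_y(-3, y) = 6*y**2 + 62*y + 60; no integer root y with |y| ≤ 4.
  x = -2: f_y(-2, y) = 6*y**2 + 58*y + 70; no integer root y with |y| ≤ 4.
  x = -1: f_y(-1, y) = 6*y**2 + 54*y + 76; no integer root y with |y| ≤ 4.
  x = 0: f_y(0, y) = 6*y**2 + 50*y + 78; no integer root y with |y| ≤ 4.
  x = 1: f_y(1, y) = 6*y**2 + 46*y + 76; no integer root y with |y| ≤ 4.
  x = 2: f_y(2, y) = 6*y**2 + 42*y + 70; no integer root y with |y| ≤ 4.
  x = 3: f_y(3, y) = 6*y**2 + 38*y + 60; vanishes at y ∈ {-3}. (3, -3): f_x = 0, f = 0 — SINGULAR.
  x = 4: f_y(4, y) = 6*y**2 + 34*y + 46; no integer root y with |y| ≤ 4.
Only singular point on the grid: (3, -3).
Classify: substitute x = 3 + u, y = -3 + v and expand: f = -2*u**3 - 2*u**2*v - 2*u*v**2 + 2*v**3 + v**2.
No constant or linear terms (consistent with a singular point). Quadratic part: v**2. Cubic part: -2*u**3 - 2*u**2*v - 2*u*v**2 + 2*v**3.
The quadratic part v**2 is a perfect square, so there is a single (double) tangent line v = 0, i.e. y = -3. Restricting the cubic part to that line (v = 0) leaves -2*u**3 ≠ 0, so f is not divisible by v and the branch is v² ≈ 2*u**3 to lowest order — this is a cusp.
Classification: cusp.


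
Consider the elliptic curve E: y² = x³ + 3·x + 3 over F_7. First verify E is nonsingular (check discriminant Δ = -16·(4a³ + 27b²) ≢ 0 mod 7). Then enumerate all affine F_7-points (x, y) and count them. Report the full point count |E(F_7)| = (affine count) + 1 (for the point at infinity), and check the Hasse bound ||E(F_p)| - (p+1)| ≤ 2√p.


Affine points = {(1, 0), (3, 2), (3, 5), (4, 3), (4, 4)}; affine count = 5; |E(F_7)| = 6.

Discriminant check: Δ ∝ 4a³ + 27b² = 4·3³ + 27·3² = 4·27 + 27·9 ≡ 1 (mod 7). Nonzero ⇒ E is nonsingular.
For each x ∈ F_7, compute rhs = x³ + 3·x + 3 mod 7, then count y ∈ F_7 with y² ≡ rhs.
  x = 0: rhs = 3, matching y values: none (0 points).
  x = 1: rhs = 0, matching y values: 0 (1 points).
  x = 2: rhs = 3, matching y values: none (0 points).
  x = 3: rhs = 4, matching y values: 2, 5 (2 points).
  x = 4: rhs = 2, matching y values: 3, 4 (2 points).
  x = 5: rhs = 3, matching y values: none (0 points).
  x = 6: rhs = 6, matching y values: none (0 points).
Total affine count: 5.
Full point count |E(F_7)| = 5 + 1 = 6.
Hasse bound: |6 − (7+1)| = |-2| = 2 ≤ 2√7 ≈ 5.2915 ✓.


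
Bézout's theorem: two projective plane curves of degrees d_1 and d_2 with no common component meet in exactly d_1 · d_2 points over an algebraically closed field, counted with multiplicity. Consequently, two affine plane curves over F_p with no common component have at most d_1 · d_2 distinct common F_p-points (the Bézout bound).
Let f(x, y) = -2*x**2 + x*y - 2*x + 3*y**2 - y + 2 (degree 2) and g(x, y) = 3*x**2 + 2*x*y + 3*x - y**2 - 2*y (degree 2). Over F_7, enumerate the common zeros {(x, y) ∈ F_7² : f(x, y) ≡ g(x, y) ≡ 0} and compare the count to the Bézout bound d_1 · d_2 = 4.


Common zeros: ∅; count = 0; Bézout bound = 4.

deg(f) = 2, deg(g) = 2, so Bézout bound = 4.
Scan x ∈ F_7. For each x, list the y ∈ F_7 with f(x, y) ≡ 0 and those with g(x, y) ≡ 0 (mod 7); the common zeros in that column are the intersection.
  x = 0: f ≡ 0 at y ∈ ∅; g ≡ 0 at y ∈ {0, 5}; common: ∅.
  x = 1: f ≡ 0 at y ∈ ∅; g ≡ 0 at y ∈ ∅; common: ∅.
  x = 2: f ≡ 0 at y ∈ {4, 5}; g ≡ 0 at y ∈ ∅; common: ∅.
  x = 3: f ≡ 0 at y ∈ {5, 6}; g ≡ 0 at y ∈ ∅; common: ∅.
  x = 4: f ≡ 0 at y ∈ ∅; g ≡ 0 at y ∈ ∅; common: ∅.
  x = 5: f ≡ 0 at y ∈ ∅; g ≡ 0 at y ∈ {3, 5}; common: ∅.
  x = 6: f ≡ 0 at y ∈ {4, 6}; g ≡ 0 at y ∈ {0, 3}; common: ∅.
Collecting: common zeros = ∅, so the count is 0.
Comparison with the Bézout bound: 0 ≤ 4 = deg(f)·deg(g), as expected for curves with no common component (the affine F_7-count falls short of the bound because intersections may lie at infinity, over extension fields, or carry multiplicity).


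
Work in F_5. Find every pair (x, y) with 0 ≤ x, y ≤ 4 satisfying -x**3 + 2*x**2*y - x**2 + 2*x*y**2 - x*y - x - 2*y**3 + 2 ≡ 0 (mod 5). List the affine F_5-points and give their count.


Affine F_5-points: {(0, 1), (1, 1), (2, 2), (4, 2), (4, 3), (4, 4)}; count = 6.

For each of the 25 pairs (x, y) ∈ F_5², evaluate f(x, y) mod 5. Record the zeros.
  x = 0: [0↦2, 1↦0, 2↦1, 3↦3, 4↦4]  zeros at y ∈ {1}
  x = 1: [0↦4, 1↦0, 2↦3, 3↦1, 4↦2]  zeros at y ∈ {1}
  x = 2: [0↦3, 1↦1, 2↦0, 3↦3, 4↦3]  zeros at y ∈ {2}
  x = 3: [0↦3, 1↦2, 2↦1, 3↦3, 4↦1]  zeros at y ∈ ∅
  x = 4: [0↦3, 1↦2, 2↦0, 3↦0, 4↦0]  zeros at y ∈ {2, 3, 4}
Collecting zeros: affine points = {(0, 1), (1, 1), (2, 2), (4, 2), (4, 3), (4, 4)}.
Total count |C(F_5)_aff| = 6.


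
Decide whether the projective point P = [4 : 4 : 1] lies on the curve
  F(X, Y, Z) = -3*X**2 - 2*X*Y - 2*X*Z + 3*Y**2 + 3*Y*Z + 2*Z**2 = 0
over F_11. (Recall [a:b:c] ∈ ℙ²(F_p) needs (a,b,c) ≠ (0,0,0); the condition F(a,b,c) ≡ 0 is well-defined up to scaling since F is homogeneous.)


F(4,4,1) ≡ 7 (mod 11); P is NOT on the curve.

Evaluate F(4, 4, 1) term-by-term (mod 11).
  -3*X**2 ↦ -3·16·1·1 = -48
  -2*X*Y ↦ -2·4·4·1 = -32
  -2*X*Z ↦ -2·4·1·1 = -8
  3*Y**2 ↦ 3·1·16·1 = 48
  3*Y*Z ↦ 3·1·4·1 = 12
  2*Z**2 ↦ 2·1·1·1 = 2
Sum: F(4, 4, 1) = (-48) + (-32) + (-8) + (48) + (12) + (2) = -26.
Reducing mod 11: -26 ≡ 7 (mod 11).
Since F(a, b, c) ≡ 7 ≠ 0 (mod 11), P does NOT lie on the curve.


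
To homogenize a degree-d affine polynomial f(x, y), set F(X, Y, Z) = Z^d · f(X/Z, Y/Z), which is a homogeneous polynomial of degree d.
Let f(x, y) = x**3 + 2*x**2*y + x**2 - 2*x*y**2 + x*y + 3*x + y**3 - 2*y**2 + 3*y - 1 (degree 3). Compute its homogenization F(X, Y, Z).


F(X, Y, Z) = X**3 + 2*X**2*Y + X**2*Z - 2*X*Y**2 + X*Y*Z + 3*X*Z**2 + Y**3 - 2*Y**2*Z + 3*Y*Z**2 - Z**3

deg(f) = 3.
Substitute x = X/Z, y = Y/Z into f, then multiply by Z^3.
  monomial 1·x^3·y^0 ↦ 1·X^3·Y^0·Z^0.
  monomial 2·x^2·y^1 ↦ 2·X^2·Y^1·Z^0.
  monomial 1·x^2·y^0 ↦ 1·X^2·Y^0·Z^1.
  monomial -2·x^1·y^2 ↦ -2·X^1·Y^2·Z^0.
  monomial 1·x^1·y^1 ↦ 1·X^1·Y^1·Z^1.
  monomial 3·x^1·y^0 ↦ 3·X^1·Y^0·Z^2.
  monomial 1·x^0·y^3 ↦ 1·X^0·Y^3·Z^0.
  monomial -2·x^0·y^2 ↦ -2·X^0·Y^2·Z^1.
  monomial 3·x^0·y^1 ↦ 3·X^0·Y^1·Z^2.
  monomial -1·x^0·y^0 ↦ -1·X^0·Y^0·Z^3.
Collecting: F(X, Y, Z) = X**3 + 2*X**2*Y + X**2*Z - 2*X*Y**2 + X*Y*Z + 3*X*Z**2 + Y**3 - 2*Y**2*Z + 3*Y*Z**2 - Z**3.


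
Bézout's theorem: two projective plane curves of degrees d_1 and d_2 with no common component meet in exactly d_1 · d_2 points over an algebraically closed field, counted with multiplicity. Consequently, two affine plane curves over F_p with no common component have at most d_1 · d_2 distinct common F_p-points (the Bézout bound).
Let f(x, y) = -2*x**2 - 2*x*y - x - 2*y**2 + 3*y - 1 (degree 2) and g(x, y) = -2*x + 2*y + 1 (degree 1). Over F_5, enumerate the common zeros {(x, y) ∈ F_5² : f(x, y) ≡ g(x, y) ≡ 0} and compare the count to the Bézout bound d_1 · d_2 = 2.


Common zeros: ∅; count = 0; Bézout bound = 2.

deg(f) = 2, deg(g) = 1, so Bézout bound = 2.
Scan x ∈ F_5. For each x, list the y ∈ F_5 with f(x, y) ≡ 0 and those with g(x, y) ≡ 0 (mod 5); the common zeros in that column are the intersection.
  x = 0: f ≡ 0 at y ∈ {1, 3}; g ≡ 0 at y ∈ {2}; common: ∅.
  x = 1: f ≡ 0 at y ∈ {1, 2}; g ≡ 0 at y ∈ {3}; common: ∅.
  x = 2: f ≡ 0 at y ∈ ∅; g ≡ 0 at y ∈ {4}; common: ∅.
  x = 3: f ≡ 0 at y ∈ ∅; g ≡ 0 at y ∈ {0}; common: ∅.
  x = 4: f ≡ 0 at y ∈ {2, 3}; g ≡ 0 at y ∈ {1}; common: ∅.
Collecting: common zeros = ∅, so the count is 0.
Comparison with the Bézout bound: 0 ≤ 2 = deg(f)·deg(g), as expected for curves with no common component (the affine F_5-count falls short of the bound because intersections may lie at infinity, over extension fields, or carry multiplicity).


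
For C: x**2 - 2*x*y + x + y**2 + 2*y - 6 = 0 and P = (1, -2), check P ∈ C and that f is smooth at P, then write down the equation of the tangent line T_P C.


Tangent line at P: 7*x - 4*y - 15 = 0.

Step 1: f(1, -2) = 0, so P lies on C.
Step 2: partial derivatives
  f_x(x, y) = 2*x - 2*y + 1, f_y(x, y) = -2*x + 2*y + 2.
  f_x(P) = 7, f_y(P) = -4 (gradient nonzero, so P is smooth).
Step 3: tangent line at P: 7·(x − 1) + -4·(y − -2) = 0.
Expanding: 7*x - 4*y - 15 = 0.


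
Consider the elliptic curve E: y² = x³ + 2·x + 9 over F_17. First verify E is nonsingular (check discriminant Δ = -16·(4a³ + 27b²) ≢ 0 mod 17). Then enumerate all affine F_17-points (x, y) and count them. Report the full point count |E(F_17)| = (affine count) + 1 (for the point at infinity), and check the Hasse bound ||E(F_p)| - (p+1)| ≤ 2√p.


Affine points = {(0, 3), (0, 14), (2, 2), (2, 15), (3, 5), (3, 12), (4, 8), (4, 9), (5, 5), (5, 12), (6, 4), (6, 13), (7, 3), (7, 14), (9, 5), (9, 12), (10, 3), (10, 14), (11, 6), (11, 11)}; affine count = 20; |E(F_17)| = 21.

Discriminant check: Δ ∝ 4a³ + 27b² = 4·2³ + 27·9² = 4·8 + 27·81 ≡ 9 (mod 17). Nonzero ⇒ E is nonsingular.
For each x ∈ F_17, compute rhs = x³ + 2·x + 9 mod 17, then count y ∈ F_17 with y² ≡ rhs.
  x = 0: rhs = 9, matching y values: 3, 14 (2 points).
  x = 1: rhs = 12, matching y values: none (0 points).
  x = 2: rhs = 4, matching y values: 2, 15 (2 points).
  x = 3: rhs = 8, matching y values: 5, 12 (2 points).
  x = 4: rhs = 13, matching y values: 8, 9 (2 points).
  x = 5: rhs = 8, matching y values: 5, 12 (2 points).
  x = 6: rhs = 16, matching y values: 4, 13 (2 points).
  x = 7: rhs = 9, matching y values: 3, 14 (2 points).
  x = 8: rhs = 10, matching y values: none (0 points).
  x = 9: rhs = 8, matching y values: 5, 12 (2 points).
  x = 10: rhs = 9, matching y values: 3, 14 (2 points).
  x = 11: rhs = 2, matching y values: 6, 11 (2 points).
  x = 12: rhs = 10, matching y values: none (0 points).
  x = 13: rhs = 5, matching y values: none (0 points).
  x = 14: rhs = 10, matching y values: none (0 points).
  x = 15: rhs = 14, matching y values: none (0 points).
  x = 16: rhs = 6, matching y values: none (0 points).
Total affine count: 20.
Full point count |E(F_17)| = 20 + 1 = 21.
Hasse bound: |21 − (17+1)| = |3| = 3 ≤ 2√17 ≈ 8.2462 ✓.


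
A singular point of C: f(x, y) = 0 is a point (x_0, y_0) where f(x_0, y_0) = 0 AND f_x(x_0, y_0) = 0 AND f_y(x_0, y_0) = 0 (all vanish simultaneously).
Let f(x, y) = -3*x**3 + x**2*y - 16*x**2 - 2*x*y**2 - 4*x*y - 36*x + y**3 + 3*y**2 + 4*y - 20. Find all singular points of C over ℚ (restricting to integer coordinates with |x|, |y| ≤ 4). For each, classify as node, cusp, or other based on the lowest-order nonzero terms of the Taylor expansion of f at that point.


Singular points: {(-2, -2)}; classification: cusp.

Compute partial derivatives:
  f_x = -9*x**2 + 2*x*y - 32*x - 2*y**2 - 4*y - 36.
  f_y = x**2 - 4*x*y - 4*x + 3*y**2 + 6*y + 4.
Scan x_0 ∈ {−4, ..., 4}. For each x_0, f_y(x_0, y) is a polynomial in y; find its integer roots y ∈ {−4, ..., 4}, then test f_x and f at those candidates.
  x = -4: f_y(-4, y) = 3*y**2 + 22*y + 36; no integer root y with |y| ≤ 4.
  x = -3: f_y(-3, y) = 3*y**2 + 18*y + 25; no integer root y with |y| ≤ 4.
  x = -2: f_y(-2, y) = 3*y**2 + 14*y + 16; vanishes at y ∈ {-2}. (-2, -2): f_x = 0, f = 0 — SINGULAR.
  x = -1: f_y(-1, y) = 3*y**2 + 10*y + 9; no integer root y with |y| ≤ 4.
  x = 0: f_y(0, y) = 3*y**2 + 6*y + 4; no integer root y with |y| ≤ 4.
  x = 1: f_y(1, y) = 3*y**2 + 2*y + 1; no integer root y with |y| ≤ 4.
  x = 2: f_y(2, y) = 3*y**2 - 2*y; vanishes at y ∈ {0}. (2, 0): f_x = -136 ≠ 0.
  x = 3: f_y(3, y) = 3*y**2 - 6*y + 1; no integer root y with |y| ≤ 4.
  x = 4: f_y(4, y) = 3*y**2 - 10*y + 4; no integer root y with |y| ≤ 4.
Only singular point on the grid: (-2, -2).
Classify: substitute x = -2 + u, y = -2 + v and expand: f = -3*u**3 + u**2*v - 2*u*v**2 + v**3 + v**2.
No constant or linear terms (consistent with a singular point). Quadratic part: v**2. Cubic part: -3*u**3 + u**2*v - 2*u*v**2 + v**3.
The quadratic part v**2 is a perfect square, so there is a single (double) tangent line v = 0, i.e. y = -2. Restricting the cubic part to that line (v = 0) leaves -3*u**3 ≠ 0, so f is not divisible by v and the branch is v² ≈ 3*u**3 to lowest order — this is a cusp.
Classification: cusp.


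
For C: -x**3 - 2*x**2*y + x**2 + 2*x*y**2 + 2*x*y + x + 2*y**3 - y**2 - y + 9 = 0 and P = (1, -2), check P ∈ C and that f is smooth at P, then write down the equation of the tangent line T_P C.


Tangent line at P: 12*x + 19*y + 26 = 0.

Step 1: f(1, -2) = 0, so P lies on C.
Step 2: partial derivatives
  f_x(x, y) = -3*x**2 - 4*x*y + 2*x + 2*y**2 + 2*y + 1, f_y(x, y) = -2*x**2 + 4*x*y + 2*x + 6*y**2 - 2*y - 1.
  f_x(P) = 12, f_y(P) = 19 (gradient nonzero, so P is smooth).
Step 3: tangent line at P: 12·(x − 1) + 19·(y − -2) = 0.
Expanding: 12*x + 19*y + 26 = 0.


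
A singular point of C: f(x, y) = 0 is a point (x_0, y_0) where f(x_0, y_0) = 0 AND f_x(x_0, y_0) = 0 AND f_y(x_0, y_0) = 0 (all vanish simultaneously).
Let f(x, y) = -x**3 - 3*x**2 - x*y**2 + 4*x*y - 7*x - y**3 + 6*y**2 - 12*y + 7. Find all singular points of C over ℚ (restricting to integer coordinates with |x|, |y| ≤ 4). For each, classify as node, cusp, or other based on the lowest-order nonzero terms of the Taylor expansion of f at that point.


Singular points: {(-1, 2)}; classification: cusp.

Compute partial derivatives:
  f_x = -3*x**2 - 6*x - y**2 + 4*y - 7.
  f_y = -2*x*y + 4*x - 3*y**2 + 12*y - 12.
Scan x_0 ∈ {−4, ..., 4}. For each x_0, f_y(x_0, y) is a polynomial in y; find its integer roots y ∈ {−4, ..., 4}, then test f_x and f at those candidates.
  x = -4: f_y(-4, y) = -3*y**2 + 20*y - 28; vanishes at y ∈ {2}. (-4, 2): f_x = -27 ≠ 0.
  x = -3: f_y(-3, y) = -3*y**2 + 18*y - 24; vanishes at y ∈ {2, 4}. (-3, 2): f_x = -12 ≠ 0; (-3, 4): f_x = -16 ≠ 0.
  x = -2: f_y(-2, y) = -3*y**2 + 16*y - 20; vanishes at y ∈ {2}. (-2, 2): f_x = -3 ≠ 0.
  x = -1: f_y(-1, y) = -3*y**2 + 14*y - 16; vanishes at y ∈ {2}. (-1, 2): f_x = 0, f = 0 — SINGULAR.
  x = 0: f_y(0, y) = -3*y**2 + 12*y - 12; vanishes at y ∈ {2}. (0, 2): f_x = -3 ≠ 0.
  x = 1: f_y(1, y) = -3*y**2 + 10*y - 8; vanishes at y ∈ {2}. (1, 2): f_x = -12 ≠ 0.
  x = 2: f_y(2, y) = -3*y**2 + 8*y - 4; vanishes at y ∈ {2}. (2, 2): f_x = -27 ≠ 0.
  x = 3: f_y(3, y) = -3*y**2 + 6*y; vanishes at y ∈ {0, 2}. (3, 0): f_x = -52 ≠ 0; (3, 2): f_x = -48 ≠ 0.
  x = 4: f_y(4, y) = -3*y**2 + 4*y + 4; vanishes at y ∈ {2}. (4, 2): f_x = -75 ≠ 0.
Only singular point on the grid: (-1, 2).
Classify: substitute x = -1 + u, y = 2 + v and expand: f = -u**3 - u*v**2 - v**3 + v**2.
No constant or linear terms (consistent with a singular point). Quadratic part: v**2. Cubic part: -u**3 - u*v**2 - v**3.
The quadratic part v**2 is a perfect square, so there is a single (double) tangent line v = 0, i.e. y = 2. Restricting the cubic part to that line (v = 0) leaves -u**3 ≠ 0, so f is not divisible by v and the branch is v² ≈ u**3 to lowest order — this is a cusp.
Classification: cusp.


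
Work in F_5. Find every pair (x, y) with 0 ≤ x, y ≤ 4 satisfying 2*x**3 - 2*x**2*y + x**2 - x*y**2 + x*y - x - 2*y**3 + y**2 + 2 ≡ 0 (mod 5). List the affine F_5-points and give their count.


Affine F_5-points: {(0, 2), (0, 4), (2, 0), (3, 3)}; count = 4.

For each of the 25 pairs (x, y) ∈ F_5², evaluate f(x, y) mod 5. Record the zeros.
  x = 0: [0↦2, 1↦1, 2↦0, 3↦2, 4↦0]  zeros at y ∈ {2, 4}
  x = 1: [0↦4, 1↦1, 2↦1, 3↦2, 4↦2]  zeros at y ∈ ∅
  x = 2: [0↦0, 1↦1, 2↦3, 3↦4, 4↦2]  zeros at y ∈ {0}
  x = 3: [0↦2, 1↦3, 2↦3, 3↦0, 4↦2]  zeros at y ∈ {3}
  x = 4: [0↦2, 1↦4, 2↦3, 3↦2, 4↦4]  zeros at y ∈ ∅
Collecting zeros: affine points = {(0, 2), (0, 4), (2, 0), (3, 3)}.
Total count |C(F_5)_aff| = 4.


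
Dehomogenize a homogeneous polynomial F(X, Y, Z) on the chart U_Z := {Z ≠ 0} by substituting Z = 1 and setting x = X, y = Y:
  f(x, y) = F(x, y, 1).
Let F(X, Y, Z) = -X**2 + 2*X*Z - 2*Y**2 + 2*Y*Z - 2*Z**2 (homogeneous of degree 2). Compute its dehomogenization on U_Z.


f(x, y) = -x**2 + 2*x - 2*y**2 + 2*y - 2

On U_Z we set Z = 1. Each monomial c·X^i·Y^j·Z^k in F becomes c·x^i·y^j·1^k = c·x^i·y^j.
Substituting Z = 1: F(X, Y, 1) = -x**2 + 2*x - 2*y**2 + 2*y - 2.
Note: deg(f) ≤ deg(F) = 2; strict inequality happens when F is divisible by Z (lost terms).


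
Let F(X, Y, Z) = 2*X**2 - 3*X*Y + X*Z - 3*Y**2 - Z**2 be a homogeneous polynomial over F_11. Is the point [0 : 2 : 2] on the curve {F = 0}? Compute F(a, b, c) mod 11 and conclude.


F(0,2,2) ≡ 6 (mod 11); P is NOT on the curve.

Evaluate F(0, 2, 2) term-by-term (mod 11).
  2*X**2 ↦ 2·0·1·1 = 0
  -3*X*Y ↦ -3·0·2·1 = 0
  X*Z ↦ 1·0·1·2 = 0
  -3*Y**2 ↦ -3·1·4·1 = -12
  -Z**2 ↦ -1·1·1·4 = -4
Sum: F(0, 2, 2) = (0) + (0) + (0) + (-12) + (-4) = -16.
Reducing mod 11: -16 ≡ 6 (mod 11).
Since F(a, b, c) ≡ 6 ≠ 0 (mod 11), P does NOT lie on the curve.


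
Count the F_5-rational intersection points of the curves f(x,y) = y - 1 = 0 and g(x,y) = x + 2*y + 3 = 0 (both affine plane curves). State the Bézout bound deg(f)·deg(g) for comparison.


Common zeros: {(0, 1)}; count = 1; Bézout bound = 1.

deg(f) = 1, deg(g) = 1, so Bézout bound = 1.
Scan x ∈ F_5. For each x, list the y ∈ F_5 with f(x, y) ≡ 0 and those with g(x, y) ≡ 0 (mod 5); the common zeros in that column are the intersection.
  x = 0: f ≡ 0 at y ∈ {1}; g ≡ 0 at y ∈ {1}; common: {1}.
  x = 1: f ≡ 0 at y ∈ {1}; g ≡ 0 at y ∈ {3}; common: ∅.
  x = 2: f ≡ 0 at y ∈ {1}; g ≡ 0 at y ∈ {0}; common: ∅.
  x = 3: f ≡ 0 at y ∈ {1}; g ≡ 0 at y ∈ {2}; common: ∅.
  x = 4: f ≡ 0 at y ∈ {1}; g ≡ 0 at y ∈ {4}; common: ∅.
Collecting: common zeros = {(0, 1)}, so the count is 1.
Comparison with the Bézout bound: 1 ≤ 1 = deg(f)·deg(g), as expected for curves with no common component (the bound is attained).


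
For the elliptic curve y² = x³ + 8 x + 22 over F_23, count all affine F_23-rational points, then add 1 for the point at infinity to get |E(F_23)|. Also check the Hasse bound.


Affine points = {(1, 10), (1, 13), (2, 0), (3, 2), (3, 21), (4, 7), (4, 16), (5, 7), (5, 16), (8, 0), (9, 8), (9, 15), (12, 11), (12, 12), (13, 0), (14, 7), (14, 16), (18, 8), (18, 15), (19, 8), (19, 15), (22, 6), (22, 17)}; affine count = 23; |E(F_23)| = 24.

Discriminant check: Δ ∝ 4a³ + 27b² = 4·8³ + 27·22² = 4·512 + 27·484 ≡ 5 (mod 23). Nonzero ⇒ E is nonsingular.
For each x ∈ F_23, compute rhs = x³ + 8·x + 22 mod 23, then count y ∈ F_23 with y² ≡ rhs.
  x = 0: rhs = 22, matching y values: none (0 points).
  x = 1: rhs = 8, matching y values: 10, 13 (2 points).
  x = 2: rhs = 0, matching y values: 0 (1 points).
  x = 3: rhs = 4, matching y values: 2, 21 (2 points).
  x = 4: rhs = 3, matching y values: 7, 16 (2 points).
  x = 5: rhs = 3, matching y values: 7, 16 (2 points).
  x = 6: rhs = 10, matching y values: none (0 points).
  x = 7: rhs = 7, matching y values: none (0 points).
  x = 8: rhs = 0, matching y values: 0 (1 points).
  x = 9: rhs = 18, matching y values: 8, 15 (2 points).
  x = 10: rhs = 21, matching y values: none (0 points).
  x = 11: rhs = 15, matching y values: none (0 points).
  x = 12: rhs = 6, matching y values: 11, 12 (2 points).
  x = 13: rhs = 0, matching y values: 0 (1 points).
  x = 14: rhs = 3, matching y values: 7, 16 (2 points).
  x = 15: rhs = 21, matching y values: none (0 points).
  x = 16: rhs = 14, matching y values: none (0 points).
  x = 17: rhs = 11, matching y values: none (0 points).
  x = 18: rhs = 18, matching y values: 8, 15 (2 points).
  x = 19: rhs = 18, matching y values: 8, 15 (2 points).
  x = 20: rhs = 17, matching y values: none (0 points).
  x = 21: rhs = 21, matching y values: none (0 points).
  x = 22: rhs = 13, matching y values: 6, 17 (2 points).
Total affine count: 23.
Full point count |E(F_23)| = 23 + 1 = 24.
Hasse bound: |24 − (23+1)| = |0| = 0 ≤ 2√23 ≈ 9.5917 ✓.


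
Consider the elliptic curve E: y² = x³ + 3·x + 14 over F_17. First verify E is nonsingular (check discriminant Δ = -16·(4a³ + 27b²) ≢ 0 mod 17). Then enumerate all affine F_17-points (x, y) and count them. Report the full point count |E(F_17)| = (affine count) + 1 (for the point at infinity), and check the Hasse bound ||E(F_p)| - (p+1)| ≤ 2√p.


Affine points = {(1, 1), (1, 16), (3, 4), (3, 13), (5, 1), (5, 16), (7, 2), (7, 15), (11, 1), (11, 16), (15, 0)}; affine count = 11; |E(F_17)| = 12.

Discriminant check: Δ ∝ 4a³ + 27b² = 4·3³ + 27·14² = 4·27 + 27·196 ≡ 11 (mod 17). Nonzero ⇒ E is nonsingular.
For each x ∈ F_17, compute rhs = x³ + 3·x + 14 mod 17, then count y ∈ F_17 with y² ≡ rhs.
  x = 0: rhs = 14, matching y values: none (0 points).
  x = 1: rhs = 1, matching y values: 1, 16 (2 points).
  x = 2: rhs = 11, matching y values: none (0 points).
  x = 3: rhs = 16, matching y values: 4, 13 (2 points).
  x = 4: rhs = 5, matching y values: none (0 points).
  x = 5: rhs = 1, matching y values: 1, 16 (2 points).
  x = 6: rhs = 10, matching y values: none (0 points).
  x = 7: rhs = 4, matching y values: 2, 15 (2 points).
  x = 8: rhs = 6, matching y values: none (0 points).
  x = 9: rhs = 5, matching y values: none (0 points).
  x = 10: rhs = 7, matching y values: none (0 points).
  x = 11: rhs = 1, matching y values: 1, 16 (2 points).
  x = 12: rhs = 10, matching y values: none (0 points).
  x = 13: rhs = 6, matching y values: none (0 points).
  x = 14: rhs = 12, matching y values: none (0 points).
  x = 15: rhs = 0, matching y values: 0 (1 points).
  x = 16: rhs = 10, matching y values: none (0 points).
Total affine count: 11.
Full point count |E(F_17)| = 11 + 1 = 12.
Hasse bound: |12 − (17+1)| = |-6| = 6 ≤ 2√17 ≈ 8.2462 ✓.
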